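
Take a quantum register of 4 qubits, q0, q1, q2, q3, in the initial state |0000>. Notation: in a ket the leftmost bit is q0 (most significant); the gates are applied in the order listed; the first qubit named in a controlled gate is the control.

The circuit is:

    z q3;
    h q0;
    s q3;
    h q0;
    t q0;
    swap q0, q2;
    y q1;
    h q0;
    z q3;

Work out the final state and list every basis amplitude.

The resulting statevector has amplitude sqrt(2)*I/2 on |0100>, sqrt(2)*I/2 on |1100>, and 0 on every other basis state.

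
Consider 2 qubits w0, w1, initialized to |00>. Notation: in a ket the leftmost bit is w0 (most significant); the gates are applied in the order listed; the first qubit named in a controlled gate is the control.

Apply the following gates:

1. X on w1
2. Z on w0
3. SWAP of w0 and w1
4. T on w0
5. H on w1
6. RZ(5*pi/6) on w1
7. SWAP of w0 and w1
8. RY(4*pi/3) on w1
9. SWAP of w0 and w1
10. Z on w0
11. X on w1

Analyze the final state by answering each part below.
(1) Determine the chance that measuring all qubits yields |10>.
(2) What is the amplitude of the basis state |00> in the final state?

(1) The probability of measuring |10> is 1/8.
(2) The final state's coefficient on |00> equals -sqrt(6)*exp(2*I*pi/3)/4.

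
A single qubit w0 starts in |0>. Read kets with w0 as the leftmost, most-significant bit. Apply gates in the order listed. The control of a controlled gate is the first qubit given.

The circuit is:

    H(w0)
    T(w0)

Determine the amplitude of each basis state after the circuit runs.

After the circuit, the state carries amplitude sqrt(2)/2 on |0>, sqrt(2)*exp(I*pi/4)/2 on |1>.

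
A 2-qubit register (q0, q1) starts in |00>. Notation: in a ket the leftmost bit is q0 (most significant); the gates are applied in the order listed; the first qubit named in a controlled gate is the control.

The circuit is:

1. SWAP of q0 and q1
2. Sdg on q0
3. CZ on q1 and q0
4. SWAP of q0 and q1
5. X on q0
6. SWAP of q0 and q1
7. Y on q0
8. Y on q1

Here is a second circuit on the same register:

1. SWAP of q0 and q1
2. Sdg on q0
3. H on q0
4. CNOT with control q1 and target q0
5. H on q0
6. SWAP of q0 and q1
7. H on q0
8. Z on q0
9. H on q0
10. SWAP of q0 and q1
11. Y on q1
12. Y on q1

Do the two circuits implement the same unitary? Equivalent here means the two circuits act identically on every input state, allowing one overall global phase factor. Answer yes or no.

No — the two circuits implement different unitaries, even allowing a global phase.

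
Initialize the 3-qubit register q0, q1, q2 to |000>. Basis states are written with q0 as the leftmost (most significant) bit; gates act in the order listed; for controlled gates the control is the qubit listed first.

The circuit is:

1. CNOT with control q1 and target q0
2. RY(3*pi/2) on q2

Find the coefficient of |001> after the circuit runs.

The amplitude on |001> is sqrt(2)/2.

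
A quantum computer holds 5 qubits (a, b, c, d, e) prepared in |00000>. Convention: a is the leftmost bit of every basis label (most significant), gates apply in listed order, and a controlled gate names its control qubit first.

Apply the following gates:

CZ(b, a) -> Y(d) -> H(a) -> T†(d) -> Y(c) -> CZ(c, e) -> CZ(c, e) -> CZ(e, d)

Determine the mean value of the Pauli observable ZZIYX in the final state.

The expectation value of ZZIYX is 0. Key observation: the block from step 6 through step 7 cancels to the identity and can be dropped.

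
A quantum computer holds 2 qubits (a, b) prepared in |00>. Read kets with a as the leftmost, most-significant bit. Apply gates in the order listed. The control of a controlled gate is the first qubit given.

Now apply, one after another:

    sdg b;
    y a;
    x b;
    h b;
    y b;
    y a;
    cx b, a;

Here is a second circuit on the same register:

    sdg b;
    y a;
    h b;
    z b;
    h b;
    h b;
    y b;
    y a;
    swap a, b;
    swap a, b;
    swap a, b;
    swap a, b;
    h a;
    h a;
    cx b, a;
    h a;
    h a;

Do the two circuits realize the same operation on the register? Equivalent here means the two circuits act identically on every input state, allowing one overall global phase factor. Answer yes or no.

Yes: on every input state the two circuits agree up to one overall phase factor.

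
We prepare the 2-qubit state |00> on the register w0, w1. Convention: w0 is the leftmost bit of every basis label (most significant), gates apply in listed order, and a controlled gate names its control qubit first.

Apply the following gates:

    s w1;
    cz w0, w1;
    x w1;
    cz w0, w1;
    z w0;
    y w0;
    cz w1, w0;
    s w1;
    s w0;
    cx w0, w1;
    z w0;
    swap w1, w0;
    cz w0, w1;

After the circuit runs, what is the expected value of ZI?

In the final state, ZI has expectation 1.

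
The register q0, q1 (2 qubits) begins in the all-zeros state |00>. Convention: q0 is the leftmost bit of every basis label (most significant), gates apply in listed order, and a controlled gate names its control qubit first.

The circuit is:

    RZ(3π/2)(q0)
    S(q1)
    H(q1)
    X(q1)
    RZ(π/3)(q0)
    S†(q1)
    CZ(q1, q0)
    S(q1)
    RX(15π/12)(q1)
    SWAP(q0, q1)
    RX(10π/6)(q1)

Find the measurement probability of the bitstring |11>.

Outcome |11> occurs with probability 1/8.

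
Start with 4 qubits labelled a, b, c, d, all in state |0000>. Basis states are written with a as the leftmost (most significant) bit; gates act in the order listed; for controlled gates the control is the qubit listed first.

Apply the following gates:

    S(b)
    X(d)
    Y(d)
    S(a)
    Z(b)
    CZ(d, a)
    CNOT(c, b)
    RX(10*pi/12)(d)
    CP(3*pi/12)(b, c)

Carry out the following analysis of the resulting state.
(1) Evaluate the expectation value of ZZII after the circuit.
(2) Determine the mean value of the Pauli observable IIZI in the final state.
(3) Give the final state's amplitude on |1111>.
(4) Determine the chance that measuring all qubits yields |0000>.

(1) The expectation value of ZZII is 1.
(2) The observable IIZI averages to 1.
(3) The amplitude on |1111> is 0.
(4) Outcome |0000> occurs with probability 1/2 - sqrt(3)/4.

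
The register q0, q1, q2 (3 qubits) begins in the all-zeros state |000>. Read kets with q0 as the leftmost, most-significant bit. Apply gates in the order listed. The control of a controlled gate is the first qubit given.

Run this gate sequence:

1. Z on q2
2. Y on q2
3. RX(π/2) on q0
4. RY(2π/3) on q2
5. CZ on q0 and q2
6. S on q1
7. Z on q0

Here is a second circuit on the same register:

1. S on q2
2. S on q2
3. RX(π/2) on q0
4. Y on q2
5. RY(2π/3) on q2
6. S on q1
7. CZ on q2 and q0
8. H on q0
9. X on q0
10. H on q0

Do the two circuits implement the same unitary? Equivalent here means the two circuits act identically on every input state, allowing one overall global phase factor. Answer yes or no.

Yes, they are equivalent — the unitaries differ by at most a global phase.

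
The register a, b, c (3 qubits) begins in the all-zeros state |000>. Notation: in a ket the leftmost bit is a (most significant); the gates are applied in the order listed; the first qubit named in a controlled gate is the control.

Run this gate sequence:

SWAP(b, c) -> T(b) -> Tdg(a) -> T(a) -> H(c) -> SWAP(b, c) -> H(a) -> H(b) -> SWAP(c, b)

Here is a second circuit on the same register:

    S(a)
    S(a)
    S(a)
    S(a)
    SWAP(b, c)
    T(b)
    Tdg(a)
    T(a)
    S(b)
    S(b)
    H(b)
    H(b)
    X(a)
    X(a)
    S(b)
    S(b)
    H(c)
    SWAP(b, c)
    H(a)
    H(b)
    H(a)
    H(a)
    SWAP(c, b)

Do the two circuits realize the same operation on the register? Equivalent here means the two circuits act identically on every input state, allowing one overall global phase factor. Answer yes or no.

Yes: on every input state the two circuits agree up to one overall phase factor.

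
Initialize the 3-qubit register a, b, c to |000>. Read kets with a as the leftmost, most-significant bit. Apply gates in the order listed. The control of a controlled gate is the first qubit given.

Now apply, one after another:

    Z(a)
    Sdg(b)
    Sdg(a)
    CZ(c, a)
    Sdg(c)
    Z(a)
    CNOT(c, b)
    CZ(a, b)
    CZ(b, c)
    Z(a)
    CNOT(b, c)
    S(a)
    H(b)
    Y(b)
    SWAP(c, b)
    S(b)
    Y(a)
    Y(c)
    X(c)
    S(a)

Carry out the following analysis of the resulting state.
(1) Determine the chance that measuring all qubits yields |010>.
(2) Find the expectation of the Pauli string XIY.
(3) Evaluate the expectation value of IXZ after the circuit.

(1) A full measurement returns |010> with probability 0.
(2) The expectation value of XIY is 0.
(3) In the final state, IXZ has expectation 0.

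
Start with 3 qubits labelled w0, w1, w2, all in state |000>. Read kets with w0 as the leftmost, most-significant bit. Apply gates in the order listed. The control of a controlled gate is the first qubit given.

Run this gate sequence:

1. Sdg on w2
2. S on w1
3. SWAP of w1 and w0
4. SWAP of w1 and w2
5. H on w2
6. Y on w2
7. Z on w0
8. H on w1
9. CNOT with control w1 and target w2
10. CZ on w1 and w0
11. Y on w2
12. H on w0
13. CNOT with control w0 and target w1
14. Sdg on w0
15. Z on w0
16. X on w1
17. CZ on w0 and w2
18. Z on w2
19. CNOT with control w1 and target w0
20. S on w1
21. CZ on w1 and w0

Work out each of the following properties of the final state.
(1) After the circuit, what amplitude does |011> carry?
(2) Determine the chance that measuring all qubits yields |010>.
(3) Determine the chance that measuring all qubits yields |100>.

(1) The final state's coefficient on |011> equals sqrt(2)/4.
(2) A full measurement returns |010> with probability 1/8.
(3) A full measurement returns |100> with probability 1/8.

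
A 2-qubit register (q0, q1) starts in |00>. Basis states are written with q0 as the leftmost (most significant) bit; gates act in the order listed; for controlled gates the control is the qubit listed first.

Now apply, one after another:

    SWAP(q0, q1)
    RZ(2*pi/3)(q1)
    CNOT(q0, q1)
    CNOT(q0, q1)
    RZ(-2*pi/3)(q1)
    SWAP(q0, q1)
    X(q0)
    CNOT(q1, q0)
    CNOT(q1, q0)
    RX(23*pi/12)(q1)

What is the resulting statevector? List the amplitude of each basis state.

The resulting statevector has amplitude 0 on |00>, 0 on |01>, -sqrt(3*sqrt(2) + 6)/4 - sqrt(2 - sqrt(2))/4 on |10>, -I*sqrt(sqrt(2) + 2)/4 + I*sqrt(6 - 3*sqrt(2))/4 on |11>. Key observation: gates 1-6 undo each other exactly, leaving only the rest of the circuit to track.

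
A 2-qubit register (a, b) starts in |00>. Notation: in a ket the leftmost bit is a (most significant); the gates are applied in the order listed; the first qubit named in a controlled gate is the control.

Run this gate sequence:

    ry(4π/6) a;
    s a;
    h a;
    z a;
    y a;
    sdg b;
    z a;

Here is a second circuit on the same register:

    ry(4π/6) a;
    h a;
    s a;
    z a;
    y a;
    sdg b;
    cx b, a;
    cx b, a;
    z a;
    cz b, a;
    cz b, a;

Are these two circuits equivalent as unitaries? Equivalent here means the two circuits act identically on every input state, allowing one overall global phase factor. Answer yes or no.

No, they are not equivalent — no single phase factor reconciles the two unitaries.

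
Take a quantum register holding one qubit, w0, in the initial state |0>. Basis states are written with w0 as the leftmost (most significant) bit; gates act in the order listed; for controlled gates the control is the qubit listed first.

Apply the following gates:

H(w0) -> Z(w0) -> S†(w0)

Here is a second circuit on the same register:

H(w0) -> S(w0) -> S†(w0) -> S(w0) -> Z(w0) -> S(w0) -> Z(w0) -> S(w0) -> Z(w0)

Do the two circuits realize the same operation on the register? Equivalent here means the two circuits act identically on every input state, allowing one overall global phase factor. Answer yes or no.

Yes, they are equivalent — the unitaries differ by at most a global phase.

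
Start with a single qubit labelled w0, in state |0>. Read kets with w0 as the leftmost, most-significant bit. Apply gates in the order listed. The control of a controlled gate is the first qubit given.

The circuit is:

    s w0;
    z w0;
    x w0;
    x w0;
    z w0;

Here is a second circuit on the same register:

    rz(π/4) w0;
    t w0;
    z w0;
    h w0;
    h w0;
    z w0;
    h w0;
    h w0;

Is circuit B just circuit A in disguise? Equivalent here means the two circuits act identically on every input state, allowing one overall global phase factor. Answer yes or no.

Yes, they are equivalent — the unitaries differ by at most a global phase.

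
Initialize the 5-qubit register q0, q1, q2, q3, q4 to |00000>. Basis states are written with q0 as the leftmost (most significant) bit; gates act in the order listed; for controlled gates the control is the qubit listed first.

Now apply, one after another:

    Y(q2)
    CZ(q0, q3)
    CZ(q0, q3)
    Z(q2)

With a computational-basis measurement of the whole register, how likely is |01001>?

The probability of measuring |01001> is 0.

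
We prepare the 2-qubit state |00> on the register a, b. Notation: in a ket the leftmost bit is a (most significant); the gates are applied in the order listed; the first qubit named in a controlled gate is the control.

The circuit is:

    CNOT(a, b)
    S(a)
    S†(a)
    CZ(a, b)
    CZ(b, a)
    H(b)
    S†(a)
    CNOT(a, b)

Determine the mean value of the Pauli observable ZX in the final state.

The expectation value of ZX is 1.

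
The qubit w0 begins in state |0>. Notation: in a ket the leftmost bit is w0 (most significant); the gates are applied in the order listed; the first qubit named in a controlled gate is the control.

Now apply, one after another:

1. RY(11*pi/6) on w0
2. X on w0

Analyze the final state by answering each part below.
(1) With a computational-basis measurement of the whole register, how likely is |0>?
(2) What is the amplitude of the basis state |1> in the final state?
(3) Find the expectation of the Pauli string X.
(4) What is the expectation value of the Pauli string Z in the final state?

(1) The probability of measuring |0> is 1/2 - sqrt(3)/4.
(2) |1> carries amplitude -sqrt(6)/4 - sqrt(2)/4 in the final state.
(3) In the final state, X has expectation -1/2.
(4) In the final state, Z has expectation -sqrt(3)/2.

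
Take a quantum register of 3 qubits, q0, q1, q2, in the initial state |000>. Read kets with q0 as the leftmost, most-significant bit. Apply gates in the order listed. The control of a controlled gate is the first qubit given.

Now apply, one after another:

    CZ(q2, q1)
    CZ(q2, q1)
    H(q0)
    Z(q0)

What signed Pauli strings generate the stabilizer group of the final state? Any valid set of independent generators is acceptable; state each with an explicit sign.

The stabilizer group can be generated by -XII, +IZI, +IIZ, among other valid generating sets. Key observation: gates 1-2 undo each other exactly, leaving only the rest of the circuit to track.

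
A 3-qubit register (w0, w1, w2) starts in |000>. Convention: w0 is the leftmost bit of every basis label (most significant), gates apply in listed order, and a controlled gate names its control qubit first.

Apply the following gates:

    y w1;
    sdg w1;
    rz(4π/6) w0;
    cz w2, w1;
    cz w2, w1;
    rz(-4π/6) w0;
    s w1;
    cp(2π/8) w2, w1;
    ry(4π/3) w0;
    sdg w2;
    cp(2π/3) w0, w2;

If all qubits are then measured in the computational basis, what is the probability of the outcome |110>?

The probability of measuring |110> is 3/4.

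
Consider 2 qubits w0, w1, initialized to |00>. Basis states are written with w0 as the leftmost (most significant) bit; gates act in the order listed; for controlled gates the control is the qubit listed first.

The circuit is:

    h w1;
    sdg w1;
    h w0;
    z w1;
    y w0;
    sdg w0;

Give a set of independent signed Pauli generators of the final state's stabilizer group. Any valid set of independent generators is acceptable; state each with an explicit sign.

One valid set of independent stabilizer generators is +YI, +IY (any independent generating set of the same group is equally correct).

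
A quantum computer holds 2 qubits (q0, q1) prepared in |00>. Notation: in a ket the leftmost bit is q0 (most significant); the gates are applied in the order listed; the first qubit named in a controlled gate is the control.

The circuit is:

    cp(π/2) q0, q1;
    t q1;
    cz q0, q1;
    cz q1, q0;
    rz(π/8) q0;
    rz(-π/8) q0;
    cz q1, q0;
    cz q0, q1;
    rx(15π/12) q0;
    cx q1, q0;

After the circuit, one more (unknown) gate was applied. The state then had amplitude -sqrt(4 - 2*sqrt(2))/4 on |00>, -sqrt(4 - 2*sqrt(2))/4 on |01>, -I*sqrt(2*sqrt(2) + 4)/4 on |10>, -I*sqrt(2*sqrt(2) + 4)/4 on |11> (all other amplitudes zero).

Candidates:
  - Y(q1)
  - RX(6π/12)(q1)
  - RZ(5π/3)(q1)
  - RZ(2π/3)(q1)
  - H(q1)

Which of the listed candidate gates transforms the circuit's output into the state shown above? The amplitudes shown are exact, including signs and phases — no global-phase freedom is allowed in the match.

It was H(q1) that produced the state shown.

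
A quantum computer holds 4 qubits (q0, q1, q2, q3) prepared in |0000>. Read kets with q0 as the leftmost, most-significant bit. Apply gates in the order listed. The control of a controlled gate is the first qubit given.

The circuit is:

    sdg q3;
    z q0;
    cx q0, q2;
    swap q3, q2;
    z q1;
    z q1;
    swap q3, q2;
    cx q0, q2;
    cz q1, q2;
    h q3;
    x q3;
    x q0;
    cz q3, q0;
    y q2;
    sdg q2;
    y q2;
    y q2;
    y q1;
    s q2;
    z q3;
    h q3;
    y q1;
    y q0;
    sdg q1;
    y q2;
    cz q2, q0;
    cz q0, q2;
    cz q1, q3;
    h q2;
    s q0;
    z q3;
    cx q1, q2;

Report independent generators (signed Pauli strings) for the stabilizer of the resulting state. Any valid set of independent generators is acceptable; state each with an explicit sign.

The final state is stabilized by the group generated by +IIXI, +ZIII, +IZII, +IIIZ; other independent generating sets are equally valid. Key observation: steps 3-8 multiply out to the identity, so the circuit reduces to the remaining gates.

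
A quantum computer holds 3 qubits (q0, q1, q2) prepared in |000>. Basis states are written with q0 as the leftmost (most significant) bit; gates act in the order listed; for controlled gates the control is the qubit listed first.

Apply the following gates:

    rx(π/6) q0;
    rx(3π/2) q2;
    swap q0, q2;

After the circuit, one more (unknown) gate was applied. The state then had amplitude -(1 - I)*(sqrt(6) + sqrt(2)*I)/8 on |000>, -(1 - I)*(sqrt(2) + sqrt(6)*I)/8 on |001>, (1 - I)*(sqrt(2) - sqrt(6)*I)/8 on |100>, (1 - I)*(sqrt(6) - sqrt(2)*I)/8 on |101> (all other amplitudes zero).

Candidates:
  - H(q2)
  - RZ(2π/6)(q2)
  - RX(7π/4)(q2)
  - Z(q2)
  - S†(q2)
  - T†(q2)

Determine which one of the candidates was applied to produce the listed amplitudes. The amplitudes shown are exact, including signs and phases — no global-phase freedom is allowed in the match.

The applied gate was H(q2).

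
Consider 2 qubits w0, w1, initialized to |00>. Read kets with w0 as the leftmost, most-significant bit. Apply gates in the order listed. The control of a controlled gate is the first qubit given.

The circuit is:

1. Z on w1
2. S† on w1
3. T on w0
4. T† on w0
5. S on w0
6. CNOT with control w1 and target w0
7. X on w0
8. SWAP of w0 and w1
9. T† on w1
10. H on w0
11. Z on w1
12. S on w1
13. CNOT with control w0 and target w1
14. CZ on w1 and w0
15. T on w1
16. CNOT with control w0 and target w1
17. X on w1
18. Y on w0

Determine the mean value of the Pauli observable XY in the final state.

The expectation value of XY is 0.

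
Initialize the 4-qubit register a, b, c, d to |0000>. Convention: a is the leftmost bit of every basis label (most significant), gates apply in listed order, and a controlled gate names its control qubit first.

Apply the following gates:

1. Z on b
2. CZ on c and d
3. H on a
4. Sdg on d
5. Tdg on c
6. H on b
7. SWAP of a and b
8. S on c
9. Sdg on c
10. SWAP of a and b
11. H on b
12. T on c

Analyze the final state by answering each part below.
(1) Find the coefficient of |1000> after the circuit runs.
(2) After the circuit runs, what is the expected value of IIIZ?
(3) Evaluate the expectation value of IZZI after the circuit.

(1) The amplitude on |1000> is sqrt(2)/2. Key observation: the block from step 5 through step 12 cancels to the identity and can be dropped.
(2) The expectation value of IIIZ is 1.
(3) The observable IZZI averages to 1.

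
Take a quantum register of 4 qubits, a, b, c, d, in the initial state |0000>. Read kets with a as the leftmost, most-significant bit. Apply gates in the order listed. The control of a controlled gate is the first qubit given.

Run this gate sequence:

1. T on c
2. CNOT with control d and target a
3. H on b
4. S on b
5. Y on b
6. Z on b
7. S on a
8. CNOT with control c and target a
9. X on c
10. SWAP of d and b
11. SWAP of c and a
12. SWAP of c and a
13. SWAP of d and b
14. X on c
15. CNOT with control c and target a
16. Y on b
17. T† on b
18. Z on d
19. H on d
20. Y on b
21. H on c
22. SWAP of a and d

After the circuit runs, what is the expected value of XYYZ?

The observable XYYZ averages to 0. Key observation: the block from step 8 through step 15 cancels to the identity and can be dropped.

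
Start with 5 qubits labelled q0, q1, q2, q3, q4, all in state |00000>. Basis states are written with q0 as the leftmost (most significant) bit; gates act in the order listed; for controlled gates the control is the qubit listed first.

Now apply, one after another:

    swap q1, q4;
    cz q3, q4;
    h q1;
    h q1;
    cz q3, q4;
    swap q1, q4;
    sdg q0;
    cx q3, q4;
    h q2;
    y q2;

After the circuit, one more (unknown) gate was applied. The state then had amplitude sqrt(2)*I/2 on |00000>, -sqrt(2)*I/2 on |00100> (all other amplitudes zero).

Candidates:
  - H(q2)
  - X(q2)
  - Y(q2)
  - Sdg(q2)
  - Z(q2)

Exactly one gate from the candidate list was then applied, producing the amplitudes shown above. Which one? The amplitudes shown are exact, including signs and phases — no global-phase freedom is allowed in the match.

It was X(q2) that produced the state shown. Key observation: steps 1-6 multiply out to the identity, so the circuit reduces to the remaining gates.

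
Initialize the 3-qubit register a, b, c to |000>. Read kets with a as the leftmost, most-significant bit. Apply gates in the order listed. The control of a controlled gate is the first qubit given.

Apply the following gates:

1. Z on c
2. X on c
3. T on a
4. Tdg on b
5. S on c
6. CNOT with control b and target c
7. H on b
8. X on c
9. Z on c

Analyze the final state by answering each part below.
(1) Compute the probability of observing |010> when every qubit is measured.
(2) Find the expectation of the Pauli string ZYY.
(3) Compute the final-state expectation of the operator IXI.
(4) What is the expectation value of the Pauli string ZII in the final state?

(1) Outcome |010> occurs with probability 1/2.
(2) The expectation value of ZYY is 0.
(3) The expectation value of IXI is 1.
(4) In the final state, ZII has expectation 1.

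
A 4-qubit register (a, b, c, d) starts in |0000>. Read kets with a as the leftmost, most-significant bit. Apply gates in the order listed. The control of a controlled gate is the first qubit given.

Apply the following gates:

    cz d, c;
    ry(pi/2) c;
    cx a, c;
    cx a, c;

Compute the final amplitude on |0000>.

The amplitude on |0000> is sqrt(2)/2. Key observation: steps 3-4 multiply out to the identity, so the circuit reduces to the remaining gates.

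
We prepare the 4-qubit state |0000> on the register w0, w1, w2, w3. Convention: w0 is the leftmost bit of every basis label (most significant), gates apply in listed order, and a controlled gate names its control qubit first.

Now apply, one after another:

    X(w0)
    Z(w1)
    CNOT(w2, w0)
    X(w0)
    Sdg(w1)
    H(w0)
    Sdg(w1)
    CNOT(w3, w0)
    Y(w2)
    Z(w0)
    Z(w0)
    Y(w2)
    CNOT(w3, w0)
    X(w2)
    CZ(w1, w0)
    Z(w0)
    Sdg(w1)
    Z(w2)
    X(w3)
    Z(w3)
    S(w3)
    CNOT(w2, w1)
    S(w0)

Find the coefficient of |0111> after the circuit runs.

The final state's coefficient on |0111> equals sqrt(2)*I/2. Key observation: the block from step 8 through step 13 cancels to the identity and can be dropped.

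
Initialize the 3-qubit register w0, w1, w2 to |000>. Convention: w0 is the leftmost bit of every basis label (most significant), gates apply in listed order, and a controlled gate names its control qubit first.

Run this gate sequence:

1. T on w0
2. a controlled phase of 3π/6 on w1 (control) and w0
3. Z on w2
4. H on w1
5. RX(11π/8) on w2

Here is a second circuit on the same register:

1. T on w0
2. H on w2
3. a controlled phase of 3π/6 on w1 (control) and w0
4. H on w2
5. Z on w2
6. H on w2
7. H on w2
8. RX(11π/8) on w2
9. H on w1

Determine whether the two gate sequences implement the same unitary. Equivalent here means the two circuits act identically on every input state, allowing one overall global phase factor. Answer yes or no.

Yes, they are equivalent — the unitaries differ by at most a global phase.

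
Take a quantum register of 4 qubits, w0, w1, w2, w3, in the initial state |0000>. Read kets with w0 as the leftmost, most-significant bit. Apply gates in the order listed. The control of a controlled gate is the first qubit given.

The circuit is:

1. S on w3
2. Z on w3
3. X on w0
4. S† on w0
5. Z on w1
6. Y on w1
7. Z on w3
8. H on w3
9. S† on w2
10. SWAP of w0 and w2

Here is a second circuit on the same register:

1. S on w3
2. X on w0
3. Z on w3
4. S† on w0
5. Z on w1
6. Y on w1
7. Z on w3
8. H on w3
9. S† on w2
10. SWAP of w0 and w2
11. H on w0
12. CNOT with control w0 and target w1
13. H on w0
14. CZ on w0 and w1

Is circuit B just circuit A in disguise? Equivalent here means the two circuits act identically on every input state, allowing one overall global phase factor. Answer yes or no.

No — the two circuits implement different unitaries, even allowing a global phase.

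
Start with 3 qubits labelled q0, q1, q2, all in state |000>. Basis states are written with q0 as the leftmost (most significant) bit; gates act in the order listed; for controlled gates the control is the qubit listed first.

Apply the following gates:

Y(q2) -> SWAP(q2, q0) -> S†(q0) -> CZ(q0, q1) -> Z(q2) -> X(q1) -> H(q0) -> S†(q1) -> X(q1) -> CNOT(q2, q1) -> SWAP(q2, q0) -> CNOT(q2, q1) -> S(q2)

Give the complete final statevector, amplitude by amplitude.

The final amplitudes are -sqrt(2)*I/2 on |000>, -sqrt(2)/2 on |011>, and 0 on every other basis state.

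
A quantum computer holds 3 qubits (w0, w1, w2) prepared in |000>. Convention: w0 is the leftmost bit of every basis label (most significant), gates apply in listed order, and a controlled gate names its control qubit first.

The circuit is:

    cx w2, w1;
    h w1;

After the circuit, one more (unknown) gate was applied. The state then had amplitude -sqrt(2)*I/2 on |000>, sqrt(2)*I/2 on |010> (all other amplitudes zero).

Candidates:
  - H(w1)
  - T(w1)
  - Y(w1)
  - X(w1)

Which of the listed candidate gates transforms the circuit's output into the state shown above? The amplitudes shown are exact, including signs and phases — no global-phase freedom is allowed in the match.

The unique candidate consistent with the amplitudes is Y(w1).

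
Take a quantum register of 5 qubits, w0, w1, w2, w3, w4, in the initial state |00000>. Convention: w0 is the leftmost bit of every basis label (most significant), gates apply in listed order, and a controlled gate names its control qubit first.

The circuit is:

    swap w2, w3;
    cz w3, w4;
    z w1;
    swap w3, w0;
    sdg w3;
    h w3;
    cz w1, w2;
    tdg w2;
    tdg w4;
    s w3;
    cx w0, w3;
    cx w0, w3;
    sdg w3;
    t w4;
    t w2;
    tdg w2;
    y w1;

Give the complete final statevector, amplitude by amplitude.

The final amplitudes are sqrt(2)*I/2 on |01000>, sqrt(2)*I/2 on |01010>, and 0 on every other basis state. Key observation: the block from step 8 through step 15 cancels to the identity and can be dropped.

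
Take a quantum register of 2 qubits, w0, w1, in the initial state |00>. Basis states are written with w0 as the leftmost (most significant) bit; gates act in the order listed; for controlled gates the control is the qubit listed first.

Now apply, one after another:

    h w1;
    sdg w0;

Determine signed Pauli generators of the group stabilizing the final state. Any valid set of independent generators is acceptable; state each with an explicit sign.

The final state is stabilized by the group generated by +IX, +ZI; other independent generating sets are equally valid.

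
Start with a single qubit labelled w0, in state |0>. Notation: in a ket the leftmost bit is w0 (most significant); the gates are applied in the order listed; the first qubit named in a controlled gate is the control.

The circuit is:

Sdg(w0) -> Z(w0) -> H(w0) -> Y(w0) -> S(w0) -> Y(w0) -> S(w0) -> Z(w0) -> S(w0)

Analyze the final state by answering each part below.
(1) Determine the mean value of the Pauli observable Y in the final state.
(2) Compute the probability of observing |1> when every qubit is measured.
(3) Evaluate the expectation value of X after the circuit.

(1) The expectation value of Y is -1.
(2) The probability of measuring |1> is 1/2.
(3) In the final state, X has expectation 0.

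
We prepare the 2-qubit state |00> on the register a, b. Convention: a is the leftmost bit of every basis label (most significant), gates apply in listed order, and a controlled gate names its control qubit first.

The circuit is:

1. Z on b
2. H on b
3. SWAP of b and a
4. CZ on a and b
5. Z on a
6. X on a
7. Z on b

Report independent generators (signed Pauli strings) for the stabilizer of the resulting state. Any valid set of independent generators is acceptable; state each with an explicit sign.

The final state is stabilized by the group generated by -XI, +IZ; other independent generating sets are equally valid.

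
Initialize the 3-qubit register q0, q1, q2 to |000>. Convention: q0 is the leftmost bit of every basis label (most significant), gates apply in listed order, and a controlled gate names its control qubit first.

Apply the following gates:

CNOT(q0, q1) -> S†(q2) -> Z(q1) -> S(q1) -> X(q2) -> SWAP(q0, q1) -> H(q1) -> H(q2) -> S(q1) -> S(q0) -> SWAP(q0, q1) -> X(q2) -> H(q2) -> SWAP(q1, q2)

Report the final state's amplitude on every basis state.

The final amplitudes are -sqrt(2)/2 on |010>, -sqrt(2)*I/2 on |110>, and 0 on every other basis state.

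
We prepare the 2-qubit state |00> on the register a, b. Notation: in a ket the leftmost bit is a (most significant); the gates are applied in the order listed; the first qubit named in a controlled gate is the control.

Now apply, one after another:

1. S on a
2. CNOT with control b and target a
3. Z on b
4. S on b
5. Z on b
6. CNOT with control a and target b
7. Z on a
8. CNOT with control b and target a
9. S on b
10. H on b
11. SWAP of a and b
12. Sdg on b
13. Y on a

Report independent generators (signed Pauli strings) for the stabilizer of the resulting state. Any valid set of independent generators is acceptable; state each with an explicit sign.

The final state is stabilized by the group generated by -XI, +IZ; other independent generating sets are equally valid.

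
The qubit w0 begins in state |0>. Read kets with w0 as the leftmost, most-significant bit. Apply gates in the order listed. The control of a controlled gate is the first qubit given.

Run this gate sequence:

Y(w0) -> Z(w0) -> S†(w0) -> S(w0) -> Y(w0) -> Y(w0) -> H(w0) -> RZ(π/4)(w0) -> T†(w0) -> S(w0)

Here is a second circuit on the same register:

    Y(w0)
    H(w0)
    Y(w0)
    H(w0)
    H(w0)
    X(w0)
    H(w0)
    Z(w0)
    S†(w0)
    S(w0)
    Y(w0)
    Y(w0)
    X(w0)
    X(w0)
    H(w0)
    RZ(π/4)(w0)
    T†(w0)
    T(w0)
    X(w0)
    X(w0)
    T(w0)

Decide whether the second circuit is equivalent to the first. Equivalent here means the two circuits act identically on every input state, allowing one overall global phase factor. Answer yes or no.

No: there is an input state on which the two circuits produce genuinely different outputs (not merely differing by a phase).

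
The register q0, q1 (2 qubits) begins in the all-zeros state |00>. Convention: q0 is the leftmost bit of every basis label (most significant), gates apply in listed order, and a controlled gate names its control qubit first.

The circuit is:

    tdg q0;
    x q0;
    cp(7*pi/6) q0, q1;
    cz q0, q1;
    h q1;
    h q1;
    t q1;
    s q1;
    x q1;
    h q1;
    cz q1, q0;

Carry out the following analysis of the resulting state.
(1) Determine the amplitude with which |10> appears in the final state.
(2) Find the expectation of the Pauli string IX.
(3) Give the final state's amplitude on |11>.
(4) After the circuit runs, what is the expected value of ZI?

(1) |10> carries amplitude sqrt(2)/2 in the final state.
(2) The expectation value of IX is 1.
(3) The final state's coefficient on |11> equals sqrt(2)/2.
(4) The observable ZI averages to -1.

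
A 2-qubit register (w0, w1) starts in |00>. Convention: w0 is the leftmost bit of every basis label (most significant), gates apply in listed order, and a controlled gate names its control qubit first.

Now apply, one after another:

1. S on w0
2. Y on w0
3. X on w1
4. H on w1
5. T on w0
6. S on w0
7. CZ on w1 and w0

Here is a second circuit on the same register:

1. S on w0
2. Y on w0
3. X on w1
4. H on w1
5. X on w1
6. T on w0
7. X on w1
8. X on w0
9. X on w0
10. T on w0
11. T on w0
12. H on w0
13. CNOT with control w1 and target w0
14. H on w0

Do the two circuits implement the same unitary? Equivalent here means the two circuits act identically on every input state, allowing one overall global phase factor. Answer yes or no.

Yes — the two circuits implement the same unitary up to a global phase.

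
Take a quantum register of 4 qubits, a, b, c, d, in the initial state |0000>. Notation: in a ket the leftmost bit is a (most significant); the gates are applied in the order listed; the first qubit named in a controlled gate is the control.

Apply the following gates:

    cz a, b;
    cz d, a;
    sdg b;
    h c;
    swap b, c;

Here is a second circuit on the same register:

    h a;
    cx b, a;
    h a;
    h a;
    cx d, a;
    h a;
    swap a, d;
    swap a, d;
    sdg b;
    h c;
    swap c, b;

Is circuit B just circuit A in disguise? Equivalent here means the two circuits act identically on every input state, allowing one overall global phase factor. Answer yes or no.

Yes, they are equivalent — the unitaries differ by at most a global phase.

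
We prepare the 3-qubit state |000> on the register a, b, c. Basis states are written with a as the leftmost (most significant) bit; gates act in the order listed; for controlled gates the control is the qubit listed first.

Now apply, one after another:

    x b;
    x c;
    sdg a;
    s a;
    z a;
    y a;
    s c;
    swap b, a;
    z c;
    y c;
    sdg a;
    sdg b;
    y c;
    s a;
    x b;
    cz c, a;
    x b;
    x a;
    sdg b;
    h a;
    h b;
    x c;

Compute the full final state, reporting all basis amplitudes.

The resulting statevector has amplitude 1/2 on |000>, 0 on |001>, -1/2 on |010>, 0 on |011>, 1/2 on |100>, 0 on |101>, -1/2 on |110>, 0 on |111>.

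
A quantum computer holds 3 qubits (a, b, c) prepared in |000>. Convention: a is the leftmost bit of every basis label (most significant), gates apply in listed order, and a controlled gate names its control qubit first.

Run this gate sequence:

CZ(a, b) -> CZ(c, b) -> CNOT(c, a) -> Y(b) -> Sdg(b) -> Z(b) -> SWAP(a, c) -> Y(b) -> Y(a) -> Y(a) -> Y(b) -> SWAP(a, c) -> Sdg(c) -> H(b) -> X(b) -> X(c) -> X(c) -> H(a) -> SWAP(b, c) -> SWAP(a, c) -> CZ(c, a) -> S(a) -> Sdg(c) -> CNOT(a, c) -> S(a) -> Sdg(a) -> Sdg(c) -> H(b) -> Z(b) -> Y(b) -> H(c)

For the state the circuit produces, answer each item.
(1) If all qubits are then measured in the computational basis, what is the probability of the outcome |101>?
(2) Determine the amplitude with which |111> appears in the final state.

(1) A full measurement returns |101> with probability 1/4. Key observation: steps 7-12 multiply out to the identity, so the circuit reduces to the remaining gates.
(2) |111> carries amplitude I/2 in the final state.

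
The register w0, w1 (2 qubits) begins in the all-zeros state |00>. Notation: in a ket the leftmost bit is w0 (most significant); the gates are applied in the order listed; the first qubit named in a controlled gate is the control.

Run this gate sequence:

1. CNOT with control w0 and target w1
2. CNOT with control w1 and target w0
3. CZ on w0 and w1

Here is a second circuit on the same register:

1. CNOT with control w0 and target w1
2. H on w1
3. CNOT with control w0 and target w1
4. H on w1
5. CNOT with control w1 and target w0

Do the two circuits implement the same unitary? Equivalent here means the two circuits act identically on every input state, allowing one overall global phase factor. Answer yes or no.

No: there is an input state on which the two circuits produce genuinely different outputs (not merely differing by a phase).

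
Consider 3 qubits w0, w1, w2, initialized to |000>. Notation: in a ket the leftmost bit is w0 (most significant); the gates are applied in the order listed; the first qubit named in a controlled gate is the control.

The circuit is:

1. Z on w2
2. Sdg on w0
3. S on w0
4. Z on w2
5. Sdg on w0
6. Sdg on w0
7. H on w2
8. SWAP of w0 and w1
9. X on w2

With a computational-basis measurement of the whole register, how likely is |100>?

A full measurement returns |100> with probability 0. Key observation: the block from step 1 through step 4 cancels to the identity and can be dropped.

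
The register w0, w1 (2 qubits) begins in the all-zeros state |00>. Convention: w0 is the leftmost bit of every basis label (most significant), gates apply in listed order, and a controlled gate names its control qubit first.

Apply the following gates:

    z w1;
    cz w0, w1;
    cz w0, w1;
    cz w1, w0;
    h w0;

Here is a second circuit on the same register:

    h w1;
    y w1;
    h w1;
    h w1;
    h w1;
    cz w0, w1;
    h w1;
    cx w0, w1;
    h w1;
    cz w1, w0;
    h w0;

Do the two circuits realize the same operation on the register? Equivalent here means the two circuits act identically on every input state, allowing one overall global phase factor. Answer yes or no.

No, they are not equivalent — no single phase factor reconciles the two unitaries.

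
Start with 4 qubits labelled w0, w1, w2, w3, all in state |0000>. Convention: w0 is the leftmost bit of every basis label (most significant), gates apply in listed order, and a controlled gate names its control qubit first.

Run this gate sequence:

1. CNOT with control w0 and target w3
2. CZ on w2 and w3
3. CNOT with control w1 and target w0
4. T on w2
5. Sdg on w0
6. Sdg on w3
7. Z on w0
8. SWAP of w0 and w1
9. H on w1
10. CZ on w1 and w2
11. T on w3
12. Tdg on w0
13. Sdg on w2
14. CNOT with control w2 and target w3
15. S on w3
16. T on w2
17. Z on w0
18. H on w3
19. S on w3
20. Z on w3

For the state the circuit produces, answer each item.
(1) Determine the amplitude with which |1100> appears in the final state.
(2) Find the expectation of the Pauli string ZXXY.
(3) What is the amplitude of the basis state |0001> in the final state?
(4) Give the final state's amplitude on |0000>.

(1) The final state's coefficient on |1100> equals 0.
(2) The expectation value of ZXXY is 0.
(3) |0001> carries amplitude -I/2 in the final state.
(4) The final state's coefficient on |0000> equals 1/2.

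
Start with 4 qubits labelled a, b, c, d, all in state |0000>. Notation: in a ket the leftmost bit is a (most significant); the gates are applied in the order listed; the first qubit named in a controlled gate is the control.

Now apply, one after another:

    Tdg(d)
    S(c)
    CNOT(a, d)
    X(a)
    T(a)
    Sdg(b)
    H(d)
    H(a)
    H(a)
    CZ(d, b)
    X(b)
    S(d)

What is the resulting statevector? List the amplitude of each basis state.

The resulting statevector has amplitude sqrt(2)*exp(I*pi/4)/2 on |1100>, sqrt(2)*exp(3*I*pi/4)/2 on |1101>, and 0 on every other basis state.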